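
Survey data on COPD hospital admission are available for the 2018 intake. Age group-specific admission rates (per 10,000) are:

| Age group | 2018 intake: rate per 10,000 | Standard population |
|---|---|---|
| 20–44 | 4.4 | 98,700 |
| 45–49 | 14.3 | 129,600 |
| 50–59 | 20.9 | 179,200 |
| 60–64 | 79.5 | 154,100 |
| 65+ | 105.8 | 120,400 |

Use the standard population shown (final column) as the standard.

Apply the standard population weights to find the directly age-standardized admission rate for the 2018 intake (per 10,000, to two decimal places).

45.49

Standard total = 682,000; weights = 0.1447, 0.1900, 0.2628, 0.2260, 0.1765.
Standardized rate: 0.1447×4.4 + 0.1900×14.3 + 0.2628×20.9 + 0.2260×79.5 + 0.1765×105.8 = 45.4870 per 10,000.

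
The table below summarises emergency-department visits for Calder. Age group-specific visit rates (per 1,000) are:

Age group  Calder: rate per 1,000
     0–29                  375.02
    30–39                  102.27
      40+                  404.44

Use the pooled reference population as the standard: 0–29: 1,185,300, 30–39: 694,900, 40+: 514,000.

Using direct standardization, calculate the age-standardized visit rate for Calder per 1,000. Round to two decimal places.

Standard total = 2,394,200; weights = 0.4951, 0.2902, 0.2147.
Standardized rate: 0.4951×375.02 + 0.2902×102.27 + 0.2147×404.44 = 302.1722 per 1,000.

302.17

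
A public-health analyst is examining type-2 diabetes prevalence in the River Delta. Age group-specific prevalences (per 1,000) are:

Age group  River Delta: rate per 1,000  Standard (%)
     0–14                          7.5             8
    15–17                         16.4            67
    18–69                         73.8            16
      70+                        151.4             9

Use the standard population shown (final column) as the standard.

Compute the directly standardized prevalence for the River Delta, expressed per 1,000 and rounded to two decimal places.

Standard weights: 0.08, 0.67, 0.16, 0.09.
Standardized rate: 0.0800×7.5 + 0.6700×16.4 + 0.1600×73.8 + 0.0900×151.4 = 37.0220 per 1,000.

37.02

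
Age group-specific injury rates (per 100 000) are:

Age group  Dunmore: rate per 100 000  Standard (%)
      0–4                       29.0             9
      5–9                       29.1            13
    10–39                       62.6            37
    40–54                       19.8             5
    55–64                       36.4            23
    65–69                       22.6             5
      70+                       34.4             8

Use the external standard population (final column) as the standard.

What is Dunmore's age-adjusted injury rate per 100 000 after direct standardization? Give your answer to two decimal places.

42.80

Standard weights: 0.09, 0.13, 0.37, 0.05, 0.23, 0.05, 0.08.
Standardized rate: 0.0900×29.0 + 0.1300×29.1 + 0.3700×62.6 + 0.0500×19.8 + 0.2300×36.4 + 0.0500×22.6 + 0.0800×34.4 = 42.7990 per 100 000.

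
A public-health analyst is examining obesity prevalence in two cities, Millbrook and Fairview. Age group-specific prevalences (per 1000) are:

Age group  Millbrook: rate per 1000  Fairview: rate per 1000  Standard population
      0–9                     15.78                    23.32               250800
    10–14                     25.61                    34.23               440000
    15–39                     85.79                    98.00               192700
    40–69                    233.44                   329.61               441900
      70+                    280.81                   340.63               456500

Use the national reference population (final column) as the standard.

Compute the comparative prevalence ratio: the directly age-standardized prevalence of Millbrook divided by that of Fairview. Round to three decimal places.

Standard total = 1781900; weights = 0.1407, 0.2469, 0.1081, 0.2480, 0.2562.
Millbrook: 0.1407×15.78 + 0.2469×25.61 + 0.1081×85.79 + 0.2480×233.44 + 0.2562×280.81 = 147.6540 per 1000.
Fairview: 0.1407×23.32 + 0.2469×34.23 + 0.1081×98.00 + 0.2480×329.61 + 0.2562×340.63 = 191.3389 per 1000.
Ratio = 147.6540 ÷ 191.3389 = 0.77169.

0.772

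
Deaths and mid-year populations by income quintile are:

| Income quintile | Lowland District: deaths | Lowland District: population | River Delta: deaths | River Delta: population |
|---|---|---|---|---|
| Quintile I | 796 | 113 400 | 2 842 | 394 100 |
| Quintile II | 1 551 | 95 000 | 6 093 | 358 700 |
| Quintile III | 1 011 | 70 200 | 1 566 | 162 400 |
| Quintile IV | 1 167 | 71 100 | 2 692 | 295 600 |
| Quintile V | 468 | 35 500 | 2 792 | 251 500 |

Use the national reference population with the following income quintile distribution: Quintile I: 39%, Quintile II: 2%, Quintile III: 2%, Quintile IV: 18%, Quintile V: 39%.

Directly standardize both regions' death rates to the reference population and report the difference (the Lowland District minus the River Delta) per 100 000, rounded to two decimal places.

Income-specific rates per 100 000 for the Lowland District: 701.94, 1632.63, 1440.17, 1641.35, 1318.31.
For the River Delta: 721.14, 1698.63, 964.29, 910.69, 1110.14.
Standard weights: 0.39, 0.02, 0.02, 0.18, 0.39.
The Lowland District: 0.3900×701.94 + 0.0200×1632.63 + 0.0200×1440.17 + 0.1800×1641.35 + 0.3900×1318.31 = 1144.7965 per 100 000.
The River Delta: 0.3900×721.14 + 0.0200×1698.63 + 0.0200×964.29 + 0.1800×910.69 + 0.3900×1110.14 = 931.3802 per 100 000.
Difference = 1144.7965 − 931.3802 = 213.4163.

213.42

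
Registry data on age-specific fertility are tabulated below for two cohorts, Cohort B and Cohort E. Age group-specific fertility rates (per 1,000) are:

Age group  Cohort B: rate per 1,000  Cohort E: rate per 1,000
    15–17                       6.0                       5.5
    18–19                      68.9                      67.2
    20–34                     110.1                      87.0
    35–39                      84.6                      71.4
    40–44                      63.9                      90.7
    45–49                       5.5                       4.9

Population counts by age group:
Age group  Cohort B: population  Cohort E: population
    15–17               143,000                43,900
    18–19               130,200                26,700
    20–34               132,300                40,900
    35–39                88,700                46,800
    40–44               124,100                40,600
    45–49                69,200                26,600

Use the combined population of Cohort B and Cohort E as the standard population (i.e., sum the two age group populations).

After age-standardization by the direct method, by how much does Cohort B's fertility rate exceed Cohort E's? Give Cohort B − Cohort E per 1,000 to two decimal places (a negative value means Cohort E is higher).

1.96

Combined standard total = 913,000; weights = 0.2047, 0.1719, 0.1897, 0.1484, 0.1804, 0.1049.
Cohort B: 0.2047×6.0 + 0.1719×68.9 + 0.1897×110.1 + 0.1484×84.6 + 0.1804×63.9 + 0.1049×5.5 = 58.6152 per 1,000.
Cohort E: 0.2047×5.5 + 0.1719×67.2 + 0.1897×87.0 + 0.1484×71.4 + 0.1804×90.7 + 0.1049×4.9 = 56.6511 per 1,000.
Difference = 58.6152 − 56.6511 = 1.9641.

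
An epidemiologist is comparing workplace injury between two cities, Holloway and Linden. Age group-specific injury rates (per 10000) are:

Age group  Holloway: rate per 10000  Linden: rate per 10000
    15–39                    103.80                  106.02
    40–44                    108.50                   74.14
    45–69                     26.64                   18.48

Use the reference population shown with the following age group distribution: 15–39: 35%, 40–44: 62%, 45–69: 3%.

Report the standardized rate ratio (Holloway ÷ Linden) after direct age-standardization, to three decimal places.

Standard weights: 0.35, 0.62, 0.03.
Holloway: 0.3500×103.80 + 0.6200×108.50 + 0.0300×26.64 = 104.3992 per 10000.
Linden: 0.3500×106.02 + 0.6200×74.14 + 0.0300×18.48 = 83.6282 per 10000.
Ratio = 104.3992 ÷ 83.6282 = 1.24837.

1.248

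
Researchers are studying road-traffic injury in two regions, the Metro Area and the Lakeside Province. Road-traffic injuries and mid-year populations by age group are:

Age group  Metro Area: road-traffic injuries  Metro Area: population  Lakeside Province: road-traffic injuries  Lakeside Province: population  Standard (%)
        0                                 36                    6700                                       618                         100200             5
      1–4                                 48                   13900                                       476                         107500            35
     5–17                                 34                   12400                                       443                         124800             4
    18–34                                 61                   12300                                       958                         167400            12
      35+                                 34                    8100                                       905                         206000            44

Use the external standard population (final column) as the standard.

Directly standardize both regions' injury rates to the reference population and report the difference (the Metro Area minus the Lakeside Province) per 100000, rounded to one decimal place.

-59.1

Age-specific rates per 100000 for the Metro Area: 537.31, 345.32, 274.19, 495.93, 419.75.
For the Lakeside Province: 616.77, 442.79, 354.97, 572.28, 439.32.
Standard weights: 0.05, 0.35, 0.04, 0.12, 0.44.
The Metro Area: 0.0500×537.31 + 0.3500×345.32 + 0.0400×274.19 + 0.1200×495.93 + 0.4400×419.75 = 402.9003 per 100000.
The Lakeside Province: 0.0500×616.77 + 0.3500×442.79 + 0.0400×354.97 + 0.1200×572.28 + 0.4400×439.32 = 461.9886 per 100000.
Difference = 402.9003 − 461.9886 = -59.0883.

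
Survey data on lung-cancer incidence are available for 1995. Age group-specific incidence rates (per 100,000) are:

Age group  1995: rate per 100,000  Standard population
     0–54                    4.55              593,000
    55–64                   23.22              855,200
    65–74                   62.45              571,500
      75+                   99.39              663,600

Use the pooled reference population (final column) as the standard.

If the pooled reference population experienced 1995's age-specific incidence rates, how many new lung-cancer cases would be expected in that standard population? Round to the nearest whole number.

Expected new lung-cancer cases = Σ (standard pop × age-specific rate ÷ 100,000)
= 593,000×4.55/100,000 + 855,200×23.22/100,000 + 571,500×62.45/100,000 + 663,600×99.39/100,000
= 26.98 + 198.58 + 356.90 + 659.55 = 1242.01.

1242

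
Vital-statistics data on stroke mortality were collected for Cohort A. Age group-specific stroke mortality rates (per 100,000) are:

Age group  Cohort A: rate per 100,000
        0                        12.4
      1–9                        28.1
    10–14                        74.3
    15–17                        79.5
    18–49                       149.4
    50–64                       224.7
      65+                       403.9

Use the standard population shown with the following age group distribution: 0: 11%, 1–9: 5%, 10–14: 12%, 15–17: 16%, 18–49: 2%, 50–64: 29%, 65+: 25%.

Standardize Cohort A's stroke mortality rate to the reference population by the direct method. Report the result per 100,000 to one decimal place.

Standard weights: 0.11, 0.05, 0.12, 0.16, 0.02, 0.29, 0.25.
Standardized rate: 0.1100×12.4 + 0.0500×28.1 + 0.1200×74.3 + 0.1600×79.5 + 0.0200×149.4 + 0.2900×224.7 + 0.2500×403.9 = 193.5310 per 100,000.

193.5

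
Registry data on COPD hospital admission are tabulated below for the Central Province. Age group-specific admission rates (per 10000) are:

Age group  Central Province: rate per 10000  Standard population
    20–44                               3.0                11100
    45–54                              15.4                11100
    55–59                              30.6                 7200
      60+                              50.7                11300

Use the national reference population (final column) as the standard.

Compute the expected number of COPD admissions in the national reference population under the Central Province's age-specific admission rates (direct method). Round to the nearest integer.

Expected COPD admissions = Σ (standard pop × age-specific rate ÷ 10000)
= 11100×3.0/10000 + 11100×15.4/10000 + 7200×30.6/10000 + 11300×50.7/10000
= 3.33 + 17.09 + 22.03 + 57.29 = 99.75.

100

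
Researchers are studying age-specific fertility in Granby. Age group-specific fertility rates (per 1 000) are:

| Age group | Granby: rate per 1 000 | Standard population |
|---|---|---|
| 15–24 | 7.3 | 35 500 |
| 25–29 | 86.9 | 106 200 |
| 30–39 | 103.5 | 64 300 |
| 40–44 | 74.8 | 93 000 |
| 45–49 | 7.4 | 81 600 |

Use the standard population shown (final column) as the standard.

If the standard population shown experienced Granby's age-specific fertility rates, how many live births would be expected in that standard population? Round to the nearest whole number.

Expected live births = Σ (standard pop × age-specific rate ÷ 1 000)
= 35 500×7.3/1 000 + 106 200×86.9/1 000 + 64 300×103.5/1 000 + 93 000×74.8/1 000 + 81 600×7.4/1 000
= 259.15 + 9228.78 + 6655.05 + 6956.40 + 603.84 = 23703.22.

23703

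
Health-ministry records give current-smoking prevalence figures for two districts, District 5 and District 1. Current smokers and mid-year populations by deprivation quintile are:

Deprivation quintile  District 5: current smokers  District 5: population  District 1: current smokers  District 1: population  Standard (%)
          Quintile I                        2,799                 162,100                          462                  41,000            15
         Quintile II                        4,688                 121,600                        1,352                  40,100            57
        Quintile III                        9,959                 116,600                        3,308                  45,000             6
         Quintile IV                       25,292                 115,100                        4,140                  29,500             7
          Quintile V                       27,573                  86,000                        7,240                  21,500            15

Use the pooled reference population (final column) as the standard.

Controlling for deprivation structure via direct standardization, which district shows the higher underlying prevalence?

Deprivation-specific rates per 1,000 for District 5: 17.267, 38.553, 85.412, 219.739, 320.616.
For District 1: 11.268, 33.716, 73.511, 140.339, 336.744.
Standard weights: 0.15, 0.57, 0.06, 0.07, 0.15.
District 5: 0.1500×17.267 + 0.5700×38.553 + 0.0600×85.412 + 0.0700×219.739 + 0.1500×320.616 = 93.1640 per 1,000.
District 1: 0.1500×11.268 + 0.5700×33.716 + 0.0600×73.511 + 0.0700×140.339 + 0.1500×336.744 = 85.6542 per 1,000.

District 5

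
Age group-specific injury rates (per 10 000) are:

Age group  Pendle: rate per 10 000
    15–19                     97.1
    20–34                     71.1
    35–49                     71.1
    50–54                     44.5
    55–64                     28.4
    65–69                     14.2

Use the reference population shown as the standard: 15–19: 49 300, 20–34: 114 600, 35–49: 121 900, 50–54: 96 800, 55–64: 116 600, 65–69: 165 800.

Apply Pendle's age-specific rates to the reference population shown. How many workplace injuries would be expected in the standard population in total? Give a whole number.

3158

Expected workplace injuries = Σ (standard pop × age-specific rate ÷ 10 000)
= 49 300×97.1/10 000 + 114 600×71.1/10 000 + 121 900×71.1/10 000 + 96 800×44.5/10 000 + 116 600×28.4/10 000 + 165 800×14.2/10 000
= 478.70 + 814.81 + 866.71 + 430.76 + 331.14 + 235.44 = 3157.56.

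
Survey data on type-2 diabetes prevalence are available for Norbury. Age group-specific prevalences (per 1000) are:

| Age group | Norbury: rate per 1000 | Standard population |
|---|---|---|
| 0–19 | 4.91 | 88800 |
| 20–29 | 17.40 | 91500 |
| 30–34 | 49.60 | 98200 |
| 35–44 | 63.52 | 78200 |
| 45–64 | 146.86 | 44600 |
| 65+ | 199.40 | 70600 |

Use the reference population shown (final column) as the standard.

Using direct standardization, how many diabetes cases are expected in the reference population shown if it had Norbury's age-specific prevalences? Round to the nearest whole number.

32494

Expected diabetes cases = Σ (standard pop × age-specific rate ÷ 1000)
= 88800×4.91/1000 + 91500×17.40/1000 + 98200×49.60/1000 + 78200×63.52/1000 + 44600×146.86/1000 + 70600×199.40/1000
= 436.01 + 1592.10 + 4870.72 + 4967.26 + 6549.96 + 14077.64 = 32493.69.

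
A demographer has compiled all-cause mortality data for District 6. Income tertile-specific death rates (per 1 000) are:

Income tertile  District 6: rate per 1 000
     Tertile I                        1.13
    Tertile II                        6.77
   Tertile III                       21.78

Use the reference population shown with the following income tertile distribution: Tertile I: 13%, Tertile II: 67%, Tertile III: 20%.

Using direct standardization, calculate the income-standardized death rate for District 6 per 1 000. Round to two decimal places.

9.04

Standard weights: 0.13, 0.67, 0.20.
Standardized rate: 0.1300×1.13 + 0.6700×6.77 + 0.2000×21.78 = 9.0388 per 1 000.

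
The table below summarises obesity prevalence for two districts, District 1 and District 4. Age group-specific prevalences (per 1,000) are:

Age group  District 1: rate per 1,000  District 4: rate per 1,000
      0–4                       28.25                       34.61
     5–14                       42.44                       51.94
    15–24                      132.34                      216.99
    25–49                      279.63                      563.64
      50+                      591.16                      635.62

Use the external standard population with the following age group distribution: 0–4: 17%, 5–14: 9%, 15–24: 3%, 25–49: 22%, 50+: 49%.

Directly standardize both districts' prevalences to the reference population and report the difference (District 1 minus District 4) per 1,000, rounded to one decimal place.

-88.7

Standard weights: 0.17, 0.09, 0.03, 0.22, 0.49.
District 1: 0.1700×28.25 + 0.0900×42.44 + 0.0300×132.34 + 0.2200×279.63 + 0.4900×591.16 = 363.7793 per 1,000.
District 4: 0.1700×34.61 + 0.0900×51.94 + 0.0300×216.99 + 0.2200×563.64 + 0.4900×635.62 = 452.5226 per 1,000.
Difference = 363.7793 − 452.5226 = -88.7433.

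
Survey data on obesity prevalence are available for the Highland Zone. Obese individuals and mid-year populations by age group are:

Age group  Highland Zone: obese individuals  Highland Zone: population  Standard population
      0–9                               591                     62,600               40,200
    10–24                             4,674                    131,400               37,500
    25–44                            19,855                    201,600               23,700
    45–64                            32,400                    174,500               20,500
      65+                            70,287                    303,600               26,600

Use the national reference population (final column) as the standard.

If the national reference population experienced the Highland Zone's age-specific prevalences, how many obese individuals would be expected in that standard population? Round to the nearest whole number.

Age-specific rates per 1,000 for the Highland Zone: 9.441, 35.571, 98.487, 185.673, 231.512.
Expected obese individuals = Σ (standard pop × age-specific rate ÷ 1,000)
= 40,200×9.441/1,000 + 37,500×35.571/1,000 + 23,700×98.487/1,000 + 20,500×185.673/1,000 + 26,600×231.512/1,000
= 379.52 + 1333.90 + 2334.14 + 3806.30 + 6158.22 = 14012.09.

14012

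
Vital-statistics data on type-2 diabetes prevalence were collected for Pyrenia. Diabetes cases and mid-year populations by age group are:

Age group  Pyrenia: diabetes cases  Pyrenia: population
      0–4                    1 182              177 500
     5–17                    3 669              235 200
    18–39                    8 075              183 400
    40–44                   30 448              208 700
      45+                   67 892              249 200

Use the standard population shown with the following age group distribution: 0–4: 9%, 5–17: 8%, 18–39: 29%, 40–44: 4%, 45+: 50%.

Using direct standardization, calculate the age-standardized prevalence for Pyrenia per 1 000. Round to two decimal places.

156.67

Age-specific rates per 1 000 for Pyrenia: 6.659, 15.599, 44.029, 145.894, 272.440.
Standard weights: 0.09, 0.08, 0.29, 0.04, 0.50.
Standardized rate: 0.0900×6.659 + 0.0800×15.599 + 0.2900×44.029 + 0.0400×145.894 + 0.5000×272.440 = 156.6715 per 1 000.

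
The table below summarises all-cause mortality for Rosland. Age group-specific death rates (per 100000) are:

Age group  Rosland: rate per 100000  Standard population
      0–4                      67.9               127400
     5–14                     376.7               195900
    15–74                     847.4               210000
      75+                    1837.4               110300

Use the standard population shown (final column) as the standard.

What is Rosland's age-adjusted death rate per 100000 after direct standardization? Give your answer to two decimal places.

719.49

Standard total = 643600; weights = 0.1979, 0.3044, 0.3263, 0.1714.
Standardized rate: 0.1979×67.9 + 0.3044×376.7 + 0.3263×847.4 + 0.1714×1837.4 = 719.4922 per 100000.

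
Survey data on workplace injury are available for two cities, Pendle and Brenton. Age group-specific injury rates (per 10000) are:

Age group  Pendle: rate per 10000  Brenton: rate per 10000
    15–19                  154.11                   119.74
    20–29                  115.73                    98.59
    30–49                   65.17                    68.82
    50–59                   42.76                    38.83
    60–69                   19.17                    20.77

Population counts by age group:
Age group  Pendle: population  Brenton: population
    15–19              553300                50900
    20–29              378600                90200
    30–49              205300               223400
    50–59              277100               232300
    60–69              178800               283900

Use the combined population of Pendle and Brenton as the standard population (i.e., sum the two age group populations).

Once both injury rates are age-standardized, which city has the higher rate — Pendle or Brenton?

Combined standard total = 2473800; weights = 0.2442, 0.1895, 0.1733, 0.2059, 0.1870.
Pendle: 0.2442×154.11 + 0.1895×115.73 + 0.1733×65.17 + 0.2059×42.76 + 0.1870×19.17 = 83.2556 per 10000.
Brenton: 0.2442×119.74 + 0.1895×98.59 + 0.1733×68.82 + 0.2059×38.83 + 0.1870×20.77 = 71.7355 per 10000.

Pendle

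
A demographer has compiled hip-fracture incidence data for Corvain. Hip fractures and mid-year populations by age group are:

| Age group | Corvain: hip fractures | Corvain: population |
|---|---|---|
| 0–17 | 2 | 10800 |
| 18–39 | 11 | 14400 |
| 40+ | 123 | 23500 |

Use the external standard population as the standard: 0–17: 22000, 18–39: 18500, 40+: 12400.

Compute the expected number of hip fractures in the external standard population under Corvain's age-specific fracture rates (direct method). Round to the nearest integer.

Age-specific rates per 100000 for Corvain: 18.52, 76.39, 523.40.
Expected hip fractures = Σ (standard pop × age-specific rate ÷ 100000)
= 22000×18.52/100000 + 18500×76.39/100000 + 12400×523.40/100000
= 4.07 + 14.13 + 64.90 = 83.11.

83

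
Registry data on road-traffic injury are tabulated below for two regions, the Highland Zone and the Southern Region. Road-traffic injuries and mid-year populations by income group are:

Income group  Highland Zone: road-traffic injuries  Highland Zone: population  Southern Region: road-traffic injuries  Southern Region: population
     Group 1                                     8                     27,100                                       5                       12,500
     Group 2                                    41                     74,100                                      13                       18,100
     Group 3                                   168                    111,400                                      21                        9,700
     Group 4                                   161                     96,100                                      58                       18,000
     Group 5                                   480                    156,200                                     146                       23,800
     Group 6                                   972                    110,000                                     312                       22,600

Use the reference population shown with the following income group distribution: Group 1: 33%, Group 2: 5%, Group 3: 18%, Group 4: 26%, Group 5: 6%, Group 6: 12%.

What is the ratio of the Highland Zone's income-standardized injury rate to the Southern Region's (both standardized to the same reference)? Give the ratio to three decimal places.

Income-specific rates per 100,000 for the Highland Zone: 29.52, 55.33, 150.81, 167.53, 307.30, 883.64.
For the Southern Region: 40.00, 71.82, 216.49, 322.22, 613.45, 1380.53.
Standard weights: 0.33, 0.05, 0.18, 0.26, 0.06, 0.12.
The Highland Zone: 0.3300×29.52 + 0.0500×55.33 + 0.1800×150.81 + 0.2600×167.53 + 0.0600×307.30 + 0.1200×883.64 = 207.6867 per 100,000.
The Southern Region: 0.3300×40.00 + 0.0500×71.82 + 0.1800×216.49 + 0.2600×322.22 + 0.0600×613.45 + 0.1200×1380.53 = 342.0084 per 100,000.
Ratio = 207.6867 ÷ 342.0084 = 0.60726.

0.607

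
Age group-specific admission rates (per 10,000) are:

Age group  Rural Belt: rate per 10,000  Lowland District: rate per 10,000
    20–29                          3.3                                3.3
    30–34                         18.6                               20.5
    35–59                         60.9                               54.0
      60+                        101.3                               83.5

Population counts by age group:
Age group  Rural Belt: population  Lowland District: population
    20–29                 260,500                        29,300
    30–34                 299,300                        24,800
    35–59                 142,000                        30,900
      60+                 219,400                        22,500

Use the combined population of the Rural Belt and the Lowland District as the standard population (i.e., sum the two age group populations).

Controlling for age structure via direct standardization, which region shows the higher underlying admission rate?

Rural Belt

Combined standard total = 1,028,700; weights = 0.2817, 0.3151, 0.1681, 0.2352.
The Rural Belt: 0.2817×3.3 + 0.3151×18.6 + 0.1681×60.9 + 0.2352×101.3 = 40.8464 per 10,000.
The Lowland District: 0.2817×3.3 + 0.3151×20.5 + 0.1681×54.0 + 0.2352×83.5 = 36.0996 per 10,000.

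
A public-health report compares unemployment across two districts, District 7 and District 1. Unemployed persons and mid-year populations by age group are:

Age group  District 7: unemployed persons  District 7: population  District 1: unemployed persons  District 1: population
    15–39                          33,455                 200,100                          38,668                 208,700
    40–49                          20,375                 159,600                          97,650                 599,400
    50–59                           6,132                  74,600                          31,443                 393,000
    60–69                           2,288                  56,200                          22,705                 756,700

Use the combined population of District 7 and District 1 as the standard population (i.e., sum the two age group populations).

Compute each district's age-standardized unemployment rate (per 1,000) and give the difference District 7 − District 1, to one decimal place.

-10.0

Age-specific rates per 1,000 for District 7: 167.191, 127.663, 82.198, 40.712.
For District 1: 185.280, 162.913, 80.008, 30.005.
Combined standard total = 2,448,300; weights = 0.1670, 0.3100, 0.1910, 0.3320.
District 7: 0.1670×167.191 + 0.3100×127.663 + 0.1910×82.198 + 0.3320×40.712 = 96.7098 per 1,000.
District 1: 0.1670×185.280 + 0.3100×162.913 + 0.1910×80.008 + 0.3320×30.005 = 106.6848 per 1,000.
Difference = 96.7098 − 106.6848 = -9.9750.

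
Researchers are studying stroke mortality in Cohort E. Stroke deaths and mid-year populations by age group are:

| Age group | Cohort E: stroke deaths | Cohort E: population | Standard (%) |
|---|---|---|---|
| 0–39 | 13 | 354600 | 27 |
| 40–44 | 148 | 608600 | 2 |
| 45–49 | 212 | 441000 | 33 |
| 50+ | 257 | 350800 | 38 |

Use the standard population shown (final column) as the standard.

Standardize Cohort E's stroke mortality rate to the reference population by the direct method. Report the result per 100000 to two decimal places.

Age-specific rates per 100000 for Cohort E: 3.67, 24.32, 48.07, 73.26.
Standard weights: 0.27, 0.02, 0.33, 0.38.
Standardized rate: 0.2700×3.67 + 0.0200×24.32 + 0.3300×48.07 + 0.3800×73.26 = 45.1794 per 100000.

45.18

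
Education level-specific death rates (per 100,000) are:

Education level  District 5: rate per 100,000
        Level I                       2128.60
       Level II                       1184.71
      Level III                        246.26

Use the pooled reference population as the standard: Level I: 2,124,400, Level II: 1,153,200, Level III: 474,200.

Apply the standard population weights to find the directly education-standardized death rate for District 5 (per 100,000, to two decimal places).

Standard total = 3,751,800; weights = 0.5662, 0.3074, 0.1264.
Standardized rate: 0.5662×2128.60 + 0.3074×1184.71 + 0.1264×246.26 = 1600.5602 per 100,000.

1600.56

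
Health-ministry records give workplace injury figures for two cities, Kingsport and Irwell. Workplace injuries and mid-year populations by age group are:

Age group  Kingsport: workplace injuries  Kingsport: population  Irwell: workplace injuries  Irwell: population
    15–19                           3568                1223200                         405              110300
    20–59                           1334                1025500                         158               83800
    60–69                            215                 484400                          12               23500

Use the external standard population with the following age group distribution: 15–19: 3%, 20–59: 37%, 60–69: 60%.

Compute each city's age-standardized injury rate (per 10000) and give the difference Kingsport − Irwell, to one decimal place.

-2.8

Age-specific rates per 10000 for Kingsport: 29.17, 13.01, 4.44.
For Irwell: 36.72, 18.85, 5.11.
Standard weights: 0.03, 0.37, 0.60.
Kingsport: 0.0300×29.17 + 0.3700×13.01 + 0.6000×4.44 = 8.3512 per 10000.
Irwell: 0.0300×36.72 + 0.3700×18.85 + 0.6000×5.11 = 11.1415 per 10000.
Difference = 8.3512 − 11.1415 = -2.7903.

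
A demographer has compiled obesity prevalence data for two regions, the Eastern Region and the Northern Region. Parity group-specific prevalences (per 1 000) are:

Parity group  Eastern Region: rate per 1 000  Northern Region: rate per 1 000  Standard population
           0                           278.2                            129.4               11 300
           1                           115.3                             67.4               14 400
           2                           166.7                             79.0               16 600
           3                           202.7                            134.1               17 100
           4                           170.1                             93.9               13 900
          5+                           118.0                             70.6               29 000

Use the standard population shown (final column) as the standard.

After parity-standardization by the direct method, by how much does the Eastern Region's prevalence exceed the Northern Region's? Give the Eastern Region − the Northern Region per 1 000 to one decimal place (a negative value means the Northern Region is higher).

Standard total = 102 300; weights = 0.1105, 0.1408, 0.1623, 0.1672, 0.1359, 0.2835.
The Eastern Region: 0.1105×278.2 + 0.1408×115.3 + 0.1623×166.7 + 0.1672×202.7 + 0.1359×170.1 + 0.2835×118.0 = 164.4551 per 1 000.
The Northern Region: 0.1105×129.4 + 0.1408×67.4 + 0.1623×79.0 + 0.1672×134.1 + 0.1359×93.9 + 0.2835×70.6 = 91.7879 per 1 000.
Difference = 164.4551 − 91.7879 = 72.6673.

72.7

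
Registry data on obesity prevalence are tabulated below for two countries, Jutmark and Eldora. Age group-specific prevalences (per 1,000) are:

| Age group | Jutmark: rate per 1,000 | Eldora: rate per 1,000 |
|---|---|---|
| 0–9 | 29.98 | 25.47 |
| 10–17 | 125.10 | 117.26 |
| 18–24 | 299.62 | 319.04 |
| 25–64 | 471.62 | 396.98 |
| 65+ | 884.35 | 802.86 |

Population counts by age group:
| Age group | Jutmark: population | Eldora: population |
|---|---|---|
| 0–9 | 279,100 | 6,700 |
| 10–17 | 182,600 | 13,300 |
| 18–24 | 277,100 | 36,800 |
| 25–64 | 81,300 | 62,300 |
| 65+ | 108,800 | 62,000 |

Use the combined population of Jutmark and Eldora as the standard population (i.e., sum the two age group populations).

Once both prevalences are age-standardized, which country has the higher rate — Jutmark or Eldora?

Jutmark

Combined standard total = 1,110,000; weights = 0.2575, 0.1765, 0.2828, 0.1294, 0.1539.
Jutmark: 0.2575×29.98 + 0.1765×125.10 + 0.2828×299.62 + 0.1294×471.62 + 0.1539×884.35 = 311.6196 per 1,000.
Eldora: 0.2575×25.47 + 0.1765×117.26 + 0.2828×319.04 + 0.1294×396.98 + 0.1539×802.86 = 292.3712 per 1,000.
The crude rates (267.84 vs 485.81) would put Eldora higher, but that reflects its age composition; once standardized to a common age structure, Jutmark has the higher underlying rate.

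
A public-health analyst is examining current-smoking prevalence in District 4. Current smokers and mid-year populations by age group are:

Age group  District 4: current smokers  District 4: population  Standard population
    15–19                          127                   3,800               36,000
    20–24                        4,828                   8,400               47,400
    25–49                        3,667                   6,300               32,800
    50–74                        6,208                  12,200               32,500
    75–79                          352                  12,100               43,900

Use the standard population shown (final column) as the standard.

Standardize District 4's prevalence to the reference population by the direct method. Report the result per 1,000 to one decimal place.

Age-specific rates per 1,000 for District 4: 33.421, 574.762, 582.063, 508.852, 29.091.
Standard total = 192,600; weights = 0.1869, 0.2461, 0.1703, 0.1687, 0.2279.
Standardized rate: 0.1869×33.421 + 0.2461×574.762 + 0.1703×582.063 + 0.1687×508.852 + 0.2279×29.091 = 339.3217 per 1,000.

339.3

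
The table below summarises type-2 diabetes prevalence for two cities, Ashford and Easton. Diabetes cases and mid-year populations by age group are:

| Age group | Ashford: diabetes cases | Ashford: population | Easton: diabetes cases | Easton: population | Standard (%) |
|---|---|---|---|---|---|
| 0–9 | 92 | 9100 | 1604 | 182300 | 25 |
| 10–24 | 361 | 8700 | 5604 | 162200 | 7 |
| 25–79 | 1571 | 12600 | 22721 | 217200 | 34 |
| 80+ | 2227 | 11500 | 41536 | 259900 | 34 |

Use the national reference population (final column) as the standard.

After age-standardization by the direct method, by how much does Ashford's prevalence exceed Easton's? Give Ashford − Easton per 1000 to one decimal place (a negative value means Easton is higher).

19.1

Age-specific rates per 1000 for Ashford: 10.110, 41.494, 124.683, 193.652.
For Easton: 8.799, 34.550, 104.609, 159.815.
Standard weights: 0.25, 0.07, 0.34, 0.34.
Ashford: 0.2500×10.110 + 0.0700×41.494 + 0.3400×124.683 + 0.3400×193.652 = 113.6659 per 1000.
Easton: 0.2500×8.799 + 0.0700×34.550 + 0.3400×104.609 + 0.3400×159.815 = 94.5223 per 1000.
Difference = 113.6659 − 94.5223 = 19.1436.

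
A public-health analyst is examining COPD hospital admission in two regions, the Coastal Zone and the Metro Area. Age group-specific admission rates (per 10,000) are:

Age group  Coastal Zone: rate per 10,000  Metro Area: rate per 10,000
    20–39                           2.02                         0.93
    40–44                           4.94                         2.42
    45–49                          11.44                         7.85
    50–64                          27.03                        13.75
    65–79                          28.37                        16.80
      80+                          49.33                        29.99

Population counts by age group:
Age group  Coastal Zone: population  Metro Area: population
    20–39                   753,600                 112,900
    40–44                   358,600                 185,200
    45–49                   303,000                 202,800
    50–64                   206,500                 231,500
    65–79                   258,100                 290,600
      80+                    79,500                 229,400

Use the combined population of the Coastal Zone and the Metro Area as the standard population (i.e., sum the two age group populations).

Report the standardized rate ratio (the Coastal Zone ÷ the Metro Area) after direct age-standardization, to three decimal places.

Combined standard total = 3,211,700; weights = 0.2698, 0.1693, 0.1575, 0.1364, 0.1708, 0.0962.
The Coastal Zone: 0.2698×2.02 + 0.1693×4.94 + 0.1575×11.44 + 0.1364×27.03 + 0.1708×28.37 + 0.0962×49.33 = 16.4607 per 10,000.
The Metro Area: 0.2698×0.93 + 0.1693×2.42 + 0.1575×7.85 + 0.1364×13.75 + 0.1708×16.80 + 0.0962×29.99 = 9.5267 per 10,000.
Ratio = 16.4607 ÷ 9.5267 = 1.72785.

1.728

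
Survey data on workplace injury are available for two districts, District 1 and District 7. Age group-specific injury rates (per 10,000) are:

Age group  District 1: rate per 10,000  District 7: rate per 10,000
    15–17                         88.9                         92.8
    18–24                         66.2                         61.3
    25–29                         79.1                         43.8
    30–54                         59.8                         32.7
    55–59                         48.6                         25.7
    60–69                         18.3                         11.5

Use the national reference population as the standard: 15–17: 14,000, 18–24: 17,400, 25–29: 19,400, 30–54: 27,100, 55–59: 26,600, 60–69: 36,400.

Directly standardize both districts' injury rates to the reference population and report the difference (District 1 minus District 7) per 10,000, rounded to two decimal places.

16.37

Standard total = 140,900; weights = 0.0994, 0.1235, 0.1377, 0.1923, 0.1888, 0.2583.
District 1: 0.0994×88.9 + 0.1235×66.2 + 0.1377×79.1 + 0.1923×59.8 + 0.1888×48.6 + 0.2583×18.3 = 53.3036 per 10,000.
District 7: 0.0994×92.8 + 0.1235×61.3 + 0.1377×43.8 + 0.1923×32.7 + 0.1888×25.7 + 0.2583×11.5 = 36.9335 per 10,000.
Difference = 53.3036 − 36.9335 = 16.3701.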